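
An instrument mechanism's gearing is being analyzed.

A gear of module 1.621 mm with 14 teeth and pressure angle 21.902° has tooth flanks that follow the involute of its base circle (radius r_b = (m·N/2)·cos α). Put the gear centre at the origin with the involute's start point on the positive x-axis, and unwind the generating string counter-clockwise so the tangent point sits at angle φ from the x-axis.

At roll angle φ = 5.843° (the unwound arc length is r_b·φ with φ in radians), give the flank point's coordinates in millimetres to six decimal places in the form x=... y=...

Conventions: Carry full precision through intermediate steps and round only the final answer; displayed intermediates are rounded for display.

x=10.582613 y=0.003718

recognized (one wheel, involute flank): single-mesh tooth geometry, m = 1.621, N = 14
pitch radius r_p = m·N/2 = 1.621·14/2 = 11.347000
base radius r_b = r_p·cos α = 11.347000·cos 21.902° = 10.528010
roll angle φ = 5.843° = 0.10197959 rad
x = r_b·(cos φ + φ·sin φ) = 10.582613
y = r_b·(sin φ − φ·cos φ) = 0.003718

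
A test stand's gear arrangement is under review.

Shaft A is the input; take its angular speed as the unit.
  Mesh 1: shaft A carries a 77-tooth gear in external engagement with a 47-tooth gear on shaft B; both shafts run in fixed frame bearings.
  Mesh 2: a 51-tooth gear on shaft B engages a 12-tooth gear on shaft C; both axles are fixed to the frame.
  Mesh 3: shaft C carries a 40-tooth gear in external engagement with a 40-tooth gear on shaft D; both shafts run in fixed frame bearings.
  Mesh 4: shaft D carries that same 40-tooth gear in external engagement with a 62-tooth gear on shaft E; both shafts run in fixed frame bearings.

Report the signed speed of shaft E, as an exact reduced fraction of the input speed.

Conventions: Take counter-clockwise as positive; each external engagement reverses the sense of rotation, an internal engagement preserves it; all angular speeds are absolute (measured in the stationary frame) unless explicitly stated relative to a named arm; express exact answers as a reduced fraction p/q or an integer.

4-mesh fixed-axis compound train (all bearings frame-fixed)
mesh 1 [77T→47T]: |ω|/ω_in = 1×77/47 = 77/47, sense flips to −
mesh 2 [51T→12T]: |ω|/ω_in = (77/47)×51/12 = 1309/188, sense flips to +
mesh 3 [40T→40T]: |ω|/ω_in = (1309/188)×40/40 = 1309/188, sense flips to −
mesh 4 [40T→62T]: |ω|/ω_in = (1309/188)×40/62 = 6545/1457, sense flips to +
signed output speed (× input speed) = 6545/1457

6545/1457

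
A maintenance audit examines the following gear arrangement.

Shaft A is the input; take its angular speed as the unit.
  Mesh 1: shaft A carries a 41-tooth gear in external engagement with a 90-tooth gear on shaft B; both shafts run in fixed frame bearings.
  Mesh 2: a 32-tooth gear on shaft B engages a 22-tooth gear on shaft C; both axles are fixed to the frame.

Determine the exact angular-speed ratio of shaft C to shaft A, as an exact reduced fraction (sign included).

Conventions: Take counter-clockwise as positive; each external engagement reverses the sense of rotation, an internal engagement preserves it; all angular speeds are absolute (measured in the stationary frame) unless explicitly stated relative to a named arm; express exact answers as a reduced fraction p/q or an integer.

class = fixed-axis compound train [2 meshes; 2 ratios multiply, 2 sense flips]
mesh 1 [41T→90T]: running ratio 41/90, sense −
mesh 2 [32T→22T]: running ratio 328/495, sense +
ω_out/ω_in = 328/495

328/495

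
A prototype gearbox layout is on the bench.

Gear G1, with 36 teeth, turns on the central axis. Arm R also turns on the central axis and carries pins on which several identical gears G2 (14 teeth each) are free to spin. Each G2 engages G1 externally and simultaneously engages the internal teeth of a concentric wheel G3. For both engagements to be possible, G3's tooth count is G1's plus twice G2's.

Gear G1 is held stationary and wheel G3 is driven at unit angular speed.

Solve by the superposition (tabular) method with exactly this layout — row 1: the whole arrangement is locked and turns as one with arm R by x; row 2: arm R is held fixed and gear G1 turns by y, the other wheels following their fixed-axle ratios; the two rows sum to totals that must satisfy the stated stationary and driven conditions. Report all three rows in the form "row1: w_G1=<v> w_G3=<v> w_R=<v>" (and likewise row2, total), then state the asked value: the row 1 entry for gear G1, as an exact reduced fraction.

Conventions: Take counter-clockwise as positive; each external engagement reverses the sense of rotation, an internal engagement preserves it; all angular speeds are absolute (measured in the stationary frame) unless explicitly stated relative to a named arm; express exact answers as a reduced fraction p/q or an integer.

row1: w_G1=16/25 w_G3=16/25 w_R=16/25
row2: w_G1=-16/25 w_G3=9/25 w_R=0
total: w_G1=0 w_G3=1 w_R=16/25
asked value: 16/25

class = planetary set [G3 = 36+2·14 = 64; Willis about the carrier]
row 1 — lock + rotate with arm: ω_sun = ω_ring = ω_arm = x
row 2 (arm held, sun turns y): ω_ring = −(36/64)·y, ω_arm = 0
boundary: total ω_sun = x + y = 0 and total ω_ring = x − (36/64)·y = 1  ⇒  y = -16/25, x = 16/25
row 2 ring = −(36/64)·(-16/25) = 9/25
totals (row 1 + row 2): sun 16/25 + (-16/25) = 0, ring 16/25 + 9/25 = 1, arm 16/25 + 0 = 16/25
asked cell (row1, sun) = 16/25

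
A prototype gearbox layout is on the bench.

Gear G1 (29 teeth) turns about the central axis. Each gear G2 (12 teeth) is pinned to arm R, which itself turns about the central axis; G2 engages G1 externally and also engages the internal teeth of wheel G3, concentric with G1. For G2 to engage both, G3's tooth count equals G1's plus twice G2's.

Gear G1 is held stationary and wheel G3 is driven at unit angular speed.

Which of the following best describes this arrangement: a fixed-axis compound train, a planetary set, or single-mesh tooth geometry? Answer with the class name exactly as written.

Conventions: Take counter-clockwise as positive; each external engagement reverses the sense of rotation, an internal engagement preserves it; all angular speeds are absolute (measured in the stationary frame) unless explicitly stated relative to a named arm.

topology: planetary set — G1 29T / G2 12T / G3 53T, arm = carrier (Willis)
classification: planetary set

planetary set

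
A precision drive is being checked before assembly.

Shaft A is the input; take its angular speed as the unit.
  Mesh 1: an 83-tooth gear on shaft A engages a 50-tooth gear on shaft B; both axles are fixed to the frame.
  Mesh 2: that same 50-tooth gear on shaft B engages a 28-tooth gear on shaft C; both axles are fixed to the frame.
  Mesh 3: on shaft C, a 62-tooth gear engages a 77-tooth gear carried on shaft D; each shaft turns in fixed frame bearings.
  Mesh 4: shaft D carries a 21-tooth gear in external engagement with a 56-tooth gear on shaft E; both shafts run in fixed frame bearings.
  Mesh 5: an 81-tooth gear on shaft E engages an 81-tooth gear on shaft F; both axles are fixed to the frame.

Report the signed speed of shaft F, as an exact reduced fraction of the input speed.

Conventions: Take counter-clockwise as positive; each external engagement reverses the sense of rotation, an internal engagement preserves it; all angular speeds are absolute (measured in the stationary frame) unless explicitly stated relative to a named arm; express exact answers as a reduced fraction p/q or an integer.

-7719/8624

5-mesh fixed-axis compound train (all bearings frame-fixed)
mesh 1 [83T→50T]: |ω|/ω_in = 1×83/50 = 83/50, sense flips to −
mesh 2 [50T→28T]: |ω|/ω_in = (83/50)×50/28 = 83/28, sense flips to +
mesh 3 [62T→77T]: |ω|/ω_in = (83/28)×62/77 = 2573/1078, sense flips to −
mesh 4 [21T→56T]: |ω|/ω_in = (2573/1078)×21/56 = 7719/8624, sense flips to +
mesh 5 [81T→81T]: |ω|/ω_in = (7719/8624)×81/81 = 7719/8624, sense flips to −
signed output speed (× input speed) = -7719/8624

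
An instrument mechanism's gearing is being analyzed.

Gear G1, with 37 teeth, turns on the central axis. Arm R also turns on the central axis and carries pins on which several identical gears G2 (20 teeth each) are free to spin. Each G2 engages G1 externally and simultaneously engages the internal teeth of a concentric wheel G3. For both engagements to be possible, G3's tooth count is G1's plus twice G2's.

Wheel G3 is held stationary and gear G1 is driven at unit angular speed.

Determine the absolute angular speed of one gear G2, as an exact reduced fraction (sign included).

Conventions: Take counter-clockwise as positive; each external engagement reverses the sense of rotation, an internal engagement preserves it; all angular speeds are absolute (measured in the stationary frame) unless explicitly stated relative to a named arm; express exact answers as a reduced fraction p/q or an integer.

-37/40

class = planetary set [G3 = 37+2·20 = 77; Willis about the carrier]
ring teeth: 37 + 2·20 = 77
37(ω_sun−ω_arm) = −77(ω_ring−ω_arm),  ω_ring = 0, ω_sun = 1
37(1−ω_arm) = −77(0−ω_arm)  ⇒  114·ω_arm = 37  ⇒  ω_arm = 37/114
sun–planet mesh: 37·(1−37/114) = −20·(ω_p−ω_arm)  ⇒  ω_p−ω_arm = -2849/2280
ω_p = 37/114 − 2849/2280 = -37/40
exact speed ratio = -37/40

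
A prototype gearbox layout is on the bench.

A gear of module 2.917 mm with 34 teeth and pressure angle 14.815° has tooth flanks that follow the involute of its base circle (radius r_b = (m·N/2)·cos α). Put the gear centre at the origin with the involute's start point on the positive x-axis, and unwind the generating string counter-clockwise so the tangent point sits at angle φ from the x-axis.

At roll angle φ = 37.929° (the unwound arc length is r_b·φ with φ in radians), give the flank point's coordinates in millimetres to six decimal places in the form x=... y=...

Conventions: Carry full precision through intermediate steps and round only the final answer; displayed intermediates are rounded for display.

class = single-mesh tooth geometry [base-circle involute, m = 2.917, 34T]
pitch radius r_p = m·N/2 = 2.917·34/2 = 49.589000
base radius r_b = r_p·cos α = 49.589000·cos 14.815° = 47.940487
roll angle φ = 37.929° = 0.66198593 rad
x = r_b·(cos φ + φ·sin φ) = 57.321748
y = r_b·(sin φ − φ·cos φ) = 4.435830

x=57.321748 y=4.435830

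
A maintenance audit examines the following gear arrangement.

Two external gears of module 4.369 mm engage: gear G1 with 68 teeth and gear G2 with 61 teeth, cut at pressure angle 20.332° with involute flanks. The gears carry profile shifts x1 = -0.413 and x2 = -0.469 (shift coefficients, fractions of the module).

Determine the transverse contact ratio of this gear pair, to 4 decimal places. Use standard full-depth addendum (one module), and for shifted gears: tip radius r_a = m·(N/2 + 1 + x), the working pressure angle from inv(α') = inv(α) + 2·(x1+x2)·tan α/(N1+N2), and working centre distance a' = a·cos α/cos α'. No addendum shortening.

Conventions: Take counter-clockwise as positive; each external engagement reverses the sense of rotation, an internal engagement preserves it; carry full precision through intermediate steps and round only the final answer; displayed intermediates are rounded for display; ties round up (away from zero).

1.9991

recognized (one external pair, fixed centres): single-mesh tooth geometry, m = 4.369, N1 = 68, N2 = 61
base radii: r_b1 = 139.290845, r_b2 = 124.952081
tip radii: r_a1 = 151.110603, r_a2 = 135.574439
inv(α') = inv(20.332°) + 2·(-0.413-0.469)·tan α/(68+61) = 0.01061894  ⇒  α' = 17.92286°
a' = a·cos α / cos α' = 281.8005·cos 20.332°/cos 17.92286° = 277.720217
action lengths: √(r_a1²−r_b1²) = 58.587327, √(r_a2²−r_b2²) = 52.606139
base pitch p_b = π·m·cos α = 12.870444
CR = (58.587327 + 52.606139 − 277.720217·sin 17.92286°)/12.870444 = 1.999067
contact ratio ≈ 1.9991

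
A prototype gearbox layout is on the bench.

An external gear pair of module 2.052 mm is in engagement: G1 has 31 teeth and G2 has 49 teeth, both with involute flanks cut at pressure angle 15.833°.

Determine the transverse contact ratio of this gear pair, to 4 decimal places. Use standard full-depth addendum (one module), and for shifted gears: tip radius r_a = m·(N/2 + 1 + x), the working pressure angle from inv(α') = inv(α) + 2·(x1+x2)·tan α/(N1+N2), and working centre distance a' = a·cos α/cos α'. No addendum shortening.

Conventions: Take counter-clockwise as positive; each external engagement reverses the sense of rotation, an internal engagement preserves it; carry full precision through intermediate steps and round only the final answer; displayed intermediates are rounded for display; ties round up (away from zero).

1.9454

topology: single-mesh involute geometry — m = 2.052, 31T/49T pair
base radii: r_b1 = 30.599313, r_b2 = 48.366655
tip radii: r_a1 = 33.858000, r_a2 = 52.326000
no profile shift: α' = α, a' = a
action lengths: √(r_a1²−r_b1²) = 14.492972, √(r_a2²−r_b2²) = 19.966896
base pitch p_b = π·m·cos α = 6.201973
CR = (14.492972 + 19.966896 − 82.080000·sin 15.83300°)/6.201973 = 1.945449
contact ratio ≈ 1.9454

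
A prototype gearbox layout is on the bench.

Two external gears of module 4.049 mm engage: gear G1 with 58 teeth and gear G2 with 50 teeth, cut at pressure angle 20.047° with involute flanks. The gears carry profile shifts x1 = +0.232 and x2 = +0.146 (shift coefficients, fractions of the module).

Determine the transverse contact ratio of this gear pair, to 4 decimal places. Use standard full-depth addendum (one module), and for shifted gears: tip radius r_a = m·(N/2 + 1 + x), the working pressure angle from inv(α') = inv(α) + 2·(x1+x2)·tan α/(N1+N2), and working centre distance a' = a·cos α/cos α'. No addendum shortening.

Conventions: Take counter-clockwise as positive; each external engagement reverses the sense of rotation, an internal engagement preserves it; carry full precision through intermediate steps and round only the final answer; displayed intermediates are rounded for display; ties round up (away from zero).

class = single-mesh tooth geometry [involute pair 58T × 50T, m = 4.049]
base radii: r_b1 = 110.306666, r_b2 = 95.091954
tip radii: r_a1 = 122.409368, r_a2 = 105.865154
inv(α') = inv(20.047°) + 2·(+0.232+0.146)·tan α/(58+50) = 0.01756763  ⇒  α' = 21.08622°
a' = a·cos α / cos α' = 218.6460·cos 20.047°/cos 21.08622° = 220.139114
action lengths: √(r_a1²−r_b1²) = 53.070639, √(r_a2²−r_b2²) = 46.529036
base pitch p_b = π·m·cos α = 11.949607
CR = (53.070639 + 46.529036 − 220.139114·sin 21.08622°)/11.949607 = 1.707144
contact ratio ≈ 1.7071

1.7071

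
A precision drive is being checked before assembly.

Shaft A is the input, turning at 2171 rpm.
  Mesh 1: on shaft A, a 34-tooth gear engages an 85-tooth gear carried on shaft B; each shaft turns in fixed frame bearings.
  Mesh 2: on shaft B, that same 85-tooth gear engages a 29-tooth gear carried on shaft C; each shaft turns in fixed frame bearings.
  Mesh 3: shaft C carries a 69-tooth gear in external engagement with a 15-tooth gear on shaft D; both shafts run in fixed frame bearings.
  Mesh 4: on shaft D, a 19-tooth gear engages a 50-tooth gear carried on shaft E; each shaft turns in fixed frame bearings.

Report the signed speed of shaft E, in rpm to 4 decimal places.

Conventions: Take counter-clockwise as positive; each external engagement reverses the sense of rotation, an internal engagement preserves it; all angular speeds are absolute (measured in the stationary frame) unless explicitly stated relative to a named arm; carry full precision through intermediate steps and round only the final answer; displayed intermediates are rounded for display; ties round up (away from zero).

+4449.2025 rpm

recognized (5 fixed axles, 4 meshes): fixed-axis compound train
mesh 1 [34T→85T]: ω = 2171.0000×34/85 = 868.4000 rpm, sense flips to −
mesh 2 [85T→29T]: ω = 868.4000×85/29 = 2545.3103 rpm, sense flips to +
mesh 3 [69T→15T]: ω = 2545.3103×69/15 = 11708.4276 rpm, sense flips to −
mesh 4 [19T→50T]: ω = 11708.4276×19/50 = 4449.2025 rpm, sense flips to +
signed output speed = +4449.2025 rpm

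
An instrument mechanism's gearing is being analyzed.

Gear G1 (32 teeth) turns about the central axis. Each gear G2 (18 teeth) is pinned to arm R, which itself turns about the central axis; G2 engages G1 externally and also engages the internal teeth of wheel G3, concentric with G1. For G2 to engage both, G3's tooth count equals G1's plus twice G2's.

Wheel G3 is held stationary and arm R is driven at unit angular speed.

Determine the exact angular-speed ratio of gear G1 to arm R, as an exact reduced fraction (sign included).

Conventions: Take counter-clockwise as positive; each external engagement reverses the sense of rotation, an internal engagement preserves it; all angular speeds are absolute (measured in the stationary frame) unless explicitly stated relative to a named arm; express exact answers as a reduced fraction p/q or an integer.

25/8

planetary set (32T centre, 18T on arm, 68T internal) — Willis relation
ring teeth: 32 + 2·18 = 68
32(ω_sun−ω_arm) = −68(ω_ring−ω_arm),  ω_ring = 0, ω_arm = 1
ω_sun = 1 − (68/32)(0−1) = 25/8
ω_out/ω_in = 25/8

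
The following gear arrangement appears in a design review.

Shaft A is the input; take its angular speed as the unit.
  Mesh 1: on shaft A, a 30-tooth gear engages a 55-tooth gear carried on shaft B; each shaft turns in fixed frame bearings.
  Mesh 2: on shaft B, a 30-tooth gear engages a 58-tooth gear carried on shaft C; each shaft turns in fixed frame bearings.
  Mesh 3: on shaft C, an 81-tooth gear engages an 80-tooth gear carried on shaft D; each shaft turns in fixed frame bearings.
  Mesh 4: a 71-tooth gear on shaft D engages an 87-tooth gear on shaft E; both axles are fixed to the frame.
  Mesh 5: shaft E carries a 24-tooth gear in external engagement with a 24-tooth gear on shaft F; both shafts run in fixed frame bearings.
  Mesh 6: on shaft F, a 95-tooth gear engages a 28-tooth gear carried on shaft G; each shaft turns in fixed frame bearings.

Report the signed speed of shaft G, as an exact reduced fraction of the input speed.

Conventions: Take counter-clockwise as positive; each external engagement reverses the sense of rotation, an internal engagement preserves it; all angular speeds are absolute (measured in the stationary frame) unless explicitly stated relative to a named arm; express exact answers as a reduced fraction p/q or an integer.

6-mesh fixed-axis compound train (all bearings frame-fixed)
mesh 1 [30T→55T]: |ω|/ω_in = 1×30/55 = 6/11, sense flips to −
mesh 2 [30T→58T]: |ω|/ω_in = (6/11)×30/58 = 90/319, sense flips to +
mesh 3 [81T→80T]: |ω|/ω_in = (90/319)×81/80 = 729/2552, sense flips to −
mesh 4 [71T→87T]: |ω|/ω_in = (729/2552)×71/87 = 17253/74008, sense flips to +
mesh 5 [24T→24T]: |ω|/ω_in = (17253/74008)×24/24 = 17253/74008, sense flips to −
mesh 6 [95T→28T]: |ω|/ω_in = (17253/74008)×95/28 = 1639035/2072224, sense flips to +
signed output speed (× input speed) = 1639035/2072224

1639035/2072224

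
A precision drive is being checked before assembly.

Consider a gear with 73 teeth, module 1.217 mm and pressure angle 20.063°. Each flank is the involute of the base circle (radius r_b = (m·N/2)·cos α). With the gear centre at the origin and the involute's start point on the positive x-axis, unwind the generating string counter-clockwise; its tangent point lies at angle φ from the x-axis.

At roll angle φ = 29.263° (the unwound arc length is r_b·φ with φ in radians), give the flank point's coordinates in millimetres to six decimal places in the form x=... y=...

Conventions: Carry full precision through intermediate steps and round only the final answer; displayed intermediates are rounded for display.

x=46.817096 y=1.805059

recognized (one wheel, involute flank): single-mesh tooth geometry, m = 1.217, N = 73
pitch radius r_p = m·N/2 = 1.217·73/2 = 44.420500
base radius r_b = r_p·cos α = 44.420500·cos 20.063° = 41.724886
roll angle φ = 29.263° = 0.51073570 rad
x = r_b·(cos φ + φ·sin φ) = 46.817096
y = r_b·(sin φ − φ·cos φ) = 1.805059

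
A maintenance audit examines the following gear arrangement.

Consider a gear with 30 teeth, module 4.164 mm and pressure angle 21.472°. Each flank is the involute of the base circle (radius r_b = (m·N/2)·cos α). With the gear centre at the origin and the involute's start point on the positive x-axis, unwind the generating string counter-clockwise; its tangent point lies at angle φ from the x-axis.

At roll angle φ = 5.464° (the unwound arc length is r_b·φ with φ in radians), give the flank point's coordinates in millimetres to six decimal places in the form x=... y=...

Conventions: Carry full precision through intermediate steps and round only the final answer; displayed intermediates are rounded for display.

topology: single-mesh involute geometry — m = 4.164, N = 30
pitch radius r_p = m·N/2 = 4.164·30/2 = 62.460000
base radius r_b = r_p·cos α = 62.460000·cos 21.472° = 58.125061
roll angle φ = 5.464° = 0.09536479 rad
x = r_b·(cos φ + φ·sin φ) = 58.388768
y = r_b·(sin φ − φ·cos φ) = 0.016788

x=58.388768 y=0.016788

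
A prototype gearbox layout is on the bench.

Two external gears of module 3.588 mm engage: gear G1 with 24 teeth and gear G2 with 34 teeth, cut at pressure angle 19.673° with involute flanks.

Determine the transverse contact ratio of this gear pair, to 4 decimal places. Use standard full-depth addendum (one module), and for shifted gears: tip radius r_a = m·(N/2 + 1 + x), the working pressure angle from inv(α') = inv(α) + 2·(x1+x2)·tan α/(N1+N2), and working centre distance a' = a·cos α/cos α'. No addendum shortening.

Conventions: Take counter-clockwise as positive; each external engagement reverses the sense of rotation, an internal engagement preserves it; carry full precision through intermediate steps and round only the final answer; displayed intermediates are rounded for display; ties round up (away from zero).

1.6552

recognized (one external pair, fixed centres): single-mesh tooth geometry, m = 3.588, N1 = 24, N2 = 34
base radii: r_b1 = 40.542791, r_b2 = 57.435620
tip radii: r_a1 = 46.644000, r_a2 = 64.584000
no profile shift: α' = α, a' = a
action lengths: √(r_a1²−r_b1²) = 23.063930, √(r_a2²−r_b2²) = 29.533753
base pitch p_b = π·m·cos α = 10.614078
CR = (23.063930 + 29.533753 − 104.052000·sin 19.67300°)/10.614078 = 1.655199
contact ratio ≈ 1.6552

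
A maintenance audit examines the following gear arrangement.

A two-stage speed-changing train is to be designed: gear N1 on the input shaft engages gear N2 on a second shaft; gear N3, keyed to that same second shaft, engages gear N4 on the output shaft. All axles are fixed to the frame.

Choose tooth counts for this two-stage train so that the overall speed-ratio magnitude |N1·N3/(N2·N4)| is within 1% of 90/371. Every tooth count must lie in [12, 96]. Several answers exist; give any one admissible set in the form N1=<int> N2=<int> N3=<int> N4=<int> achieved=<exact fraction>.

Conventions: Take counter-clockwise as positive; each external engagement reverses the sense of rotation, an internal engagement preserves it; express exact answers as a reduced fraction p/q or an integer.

2-stage fixed-axis compound train for ratio 90/371
target = 90/371 in lowest terms: an exact hit needs N1·N3 = k·90 and N2·N4 = k·371 for one integer k, every count in [12, 96]; additionally prefer no 1:1 stage (N1 ≠ N2, N3 ≠ N4)
k = 1: no 1:1-free in-range split of k·90 and k·371 into factor pairs; take k = 2
k = 2: N1·N3 = 180 = 12·15, N2·N4 = 742 = 14·53
achieved = 12·15/(14·53) = 90/371; |achieved − target| = 0 ≤ 9/3710 ✓

N1=12 N2=14 N3=15 N4=53 achieved=90/371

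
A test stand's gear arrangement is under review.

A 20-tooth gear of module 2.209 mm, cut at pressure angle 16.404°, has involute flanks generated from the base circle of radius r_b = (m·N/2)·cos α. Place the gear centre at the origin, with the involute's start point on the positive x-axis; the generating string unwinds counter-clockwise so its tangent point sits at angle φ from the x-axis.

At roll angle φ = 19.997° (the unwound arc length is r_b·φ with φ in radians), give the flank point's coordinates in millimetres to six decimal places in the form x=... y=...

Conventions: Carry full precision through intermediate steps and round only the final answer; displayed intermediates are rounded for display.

recognized (one wheel, involute flank): single-mesh tooth geometry, m = 2.209, N = 20
pitch radius r_p = m·N/2 = 2.209·20/2 = 22.090000
base radius r_b = r_p·cos α = 22.090000·cos 16.404° = 21.190810
roll angle φ = 19.997° = 0.34901349 rad
x = r_b·(cos φ + φ·sin φ) = 22.442403
y = r_b·(sin φ − φ·cos φ) = 0.296656

x=22.442403 y=0.296656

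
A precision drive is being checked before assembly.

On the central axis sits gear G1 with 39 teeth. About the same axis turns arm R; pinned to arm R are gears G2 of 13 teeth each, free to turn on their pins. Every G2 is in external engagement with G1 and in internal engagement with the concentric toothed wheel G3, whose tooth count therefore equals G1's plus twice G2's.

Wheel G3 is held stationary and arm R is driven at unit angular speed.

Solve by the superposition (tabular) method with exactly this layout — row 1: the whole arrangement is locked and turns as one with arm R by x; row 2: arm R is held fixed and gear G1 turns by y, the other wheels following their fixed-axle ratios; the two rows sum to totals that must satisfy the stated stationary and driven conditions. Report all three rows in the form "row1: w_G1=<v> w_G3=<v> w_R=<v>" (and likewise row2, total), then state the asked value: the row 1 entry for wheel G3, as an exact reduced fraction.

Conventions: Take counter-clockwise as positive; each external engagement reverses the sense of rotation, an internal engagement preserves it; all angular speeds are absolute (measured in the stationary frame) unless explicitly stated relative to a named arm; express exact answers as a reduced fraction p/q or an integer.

row1: w_G1=1 w_G3=1 w_R=1
row2: w_G1=5/3 w_G3=-1 w_R=0
total: w_G1=8/3 w_G3=0 w_R=1
asked value: 1

class = planetary set [G3 = 39+2·13 = 65; Willis about the carrier]
row 1 — lock + rotate with arm: ω_sun = ω_ring = ω_arm = x
row 2 — arm fixed, fixed-axis ratios: sun y, ring −(39/65)·y, arm 0
boundary: total ω_ring = x − (39/65)·y = 0 and total ω_arm = x = 1  ⇒  y = 5/3, x = 1
row 2 ring = −(39/65)·5/3 = -1
totals (row 1 + row 2): sun 1 + 5/3 = 8/3, ring 1 + (-1) = 0, arm 1 + 0 = 1
asked cell (row1, ring) = 1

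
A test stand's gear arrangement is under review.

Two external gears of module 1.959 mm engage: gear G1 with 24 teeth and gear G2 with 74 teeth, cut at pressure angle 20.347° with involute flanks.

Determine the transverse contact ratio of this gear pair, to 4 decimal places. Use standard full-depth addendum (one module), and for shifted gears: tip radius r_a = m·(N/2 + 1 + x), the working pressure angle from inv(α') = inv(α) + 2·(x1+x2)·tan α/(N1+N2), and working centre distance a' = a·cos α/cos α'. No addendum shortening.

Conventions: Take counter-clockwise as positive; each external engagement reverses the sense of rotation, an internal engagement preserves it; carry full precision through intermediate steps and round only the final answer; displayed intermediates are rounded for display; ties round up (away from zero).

1.6917

recognized (one external pair, fixed centres): single-mesh tooth geometry, m = 1.959, N1 = 24, N2 = 74
base radii: r_b1 = 22.041195, r_b2 = 67.960353
tip radii: r_a1 = 25.467000, r_a2 = 74.442000
no profile shift: α' = α, a' = a
action lengths: √(r_a1²−r_b1²) = 12.757499, √(r_a2²−r_b2²) = 30.380945
base pitch p_b = π·m·cos α = 5.770371
CR = (12.757499 + 30.380945 − 95.991000·sin 20.34700°)/5.770371 = 1.691729
contact ratio ≈ 1.6917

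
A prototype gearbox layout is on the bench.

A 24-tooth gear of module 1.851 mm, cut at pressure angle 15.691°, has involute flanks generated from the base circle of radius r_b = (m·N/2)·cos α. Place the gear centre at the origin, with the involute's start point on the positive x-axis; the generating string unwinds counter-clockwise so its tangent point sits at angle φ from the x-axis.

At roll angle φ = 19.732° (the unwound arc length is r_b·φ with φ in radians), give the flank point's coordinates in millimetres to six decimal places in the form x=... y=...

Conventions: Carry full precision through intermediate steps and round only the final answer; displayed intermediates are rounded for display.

recognized (one wheel, involute flank): single-mesh tooth geometry, m = 1.851, N = 24
pitch radius r_p = m·N/2 = 1.851·24/2 = 22.212000
base radius r_b = r_p·cos α = 22.212000·cos 15.691° = 21.384253
roll angle φ = 19.732° = 0.34438837 rad
x = r_b·(cos φ + φ·sin φ) = 22.615021
y = r_b·(sin φ − φ·cos φ) = 0.287712

x=22.615021 y=0.287712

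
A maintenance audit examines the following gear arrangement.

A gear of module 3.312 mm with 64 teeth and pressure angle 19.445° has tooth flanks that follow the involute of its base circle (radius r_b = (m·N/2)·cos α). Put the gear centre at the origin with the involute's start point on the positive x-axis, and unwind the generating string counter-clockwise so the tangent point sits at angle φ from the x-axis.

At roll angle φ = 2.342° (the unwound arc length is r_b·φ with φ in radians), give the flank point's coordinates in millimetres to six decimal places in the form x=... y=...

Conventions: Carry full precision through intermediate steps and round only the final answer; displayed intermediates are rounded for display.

x=100.022285 y=0.002275

recognized (one wheel, involute flank): single-mesh tooth geometry, m = 3.312, N = 64
pitch radius r_p = m·N/2 = 3.312·64/2 = 105.984000
base radius r_b = r_p·cos α = 105.984000·cos 19.445° = 99.938830
roll angle φ = 2.342° = 0.04087561 rad
x = r_b·(cos φ + φ·sin φ) = 100.022285
y = r_b·(sin φ − φ·cos φ) = 0.002275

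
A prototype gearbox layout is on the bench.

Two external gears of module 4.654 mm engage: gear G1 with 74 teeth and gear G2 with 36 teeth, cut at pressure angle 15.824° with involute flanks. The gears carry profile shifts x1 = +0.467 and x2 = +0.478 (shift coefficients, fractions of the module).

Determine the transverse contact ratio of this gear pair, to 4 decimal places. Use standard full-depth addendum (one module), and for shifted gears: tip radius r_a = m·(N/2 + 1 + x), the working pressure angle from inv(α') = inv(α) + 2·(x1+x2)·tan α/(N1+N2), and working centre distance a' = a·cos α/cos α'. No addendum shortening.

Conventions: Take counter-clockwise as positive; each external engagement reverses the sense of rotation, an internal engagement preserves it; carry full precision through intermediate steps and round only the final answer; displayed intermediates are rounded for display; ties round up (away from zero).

1.8454

recognized (one external pair, fixed centres): single-mesh tooth geometry, m = 4.654, N1 = 74, N2 = 36
base radii: r_b1 = 165.672360, r_b2 = 80.597364
tip radii: r_a1 = 179.025418, r_a2 = 90.650612
inv(α') = inv(15.824°) + 2·(+0.467+0.478)·tan α/(74+36) = 0.01211279  ⇒  α' = 18.70402°
a' = a·cos α / cos α' = 255.9700·cos 15.824°/cos 18.70402° = 260.000946
action lengths: √(r_a1²−r_b1²) = 67.843713, √(r_a2²−r_b2²) = 41.492148
base pitch p_b = π·m·cos α = 14.066894
CR = (67.843713 + 41.492148 − 260.000946·sin 18.70402°)/14.066894 = 1.845391
contact ratio ≈ 1.8454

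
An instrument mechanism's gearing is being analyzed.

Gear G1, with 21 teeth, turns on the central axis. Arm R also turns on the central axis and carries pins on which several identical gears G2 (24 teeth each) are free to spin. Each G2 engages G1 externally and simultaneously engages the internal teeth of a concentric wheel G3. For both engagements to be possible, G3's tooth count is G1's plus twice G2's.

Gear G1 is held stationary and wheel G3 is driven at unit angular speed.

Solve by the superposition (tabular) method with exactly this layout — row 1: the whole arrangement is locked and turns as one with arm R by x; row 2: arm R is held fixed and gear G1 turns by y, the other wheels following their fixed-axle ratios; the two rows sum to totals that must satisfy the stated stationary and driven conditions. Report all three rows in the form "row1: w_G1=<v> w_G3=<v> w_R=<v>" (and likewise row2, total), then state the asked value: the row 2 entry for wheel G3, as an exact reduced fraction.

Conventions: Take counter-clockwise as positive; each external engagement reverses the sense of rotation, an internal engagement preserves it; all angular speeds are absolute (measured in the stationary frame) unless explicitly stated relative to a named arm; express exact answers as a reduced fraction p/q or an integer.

topology: planetary set — G1 21T / G2 24T / G3 69T, arm = carrier (Willis)
row 1: whole set turns with the arm by x
row 2 (arm held, sun turns y): ω_ring = −(21/69)·y, ω_arm = 0
boundary: total ω_sun = x + y = 0 and total ω_ring = x − (21/69)·y = 1  ⇒  y = -23/30, x = 23/30
row 2 ring = −(21/69)·(-23/30) = 7/30
totals (row 1 + row 2): sun 23/30 + (-23/30) = 0, ring 23/30 + 7/30 = 1, arm 23/30 + 0 = 23/30
asked cell (row2, ring) = 7/30

row1: w_G1=23/30 w_G3=23/30 w_R=23/30
row2: w_G1=-23/30 w_G3=7/30 w_R=0
total: w_G1=0 w_G3=1 w_R=23/30
asked value: 7/30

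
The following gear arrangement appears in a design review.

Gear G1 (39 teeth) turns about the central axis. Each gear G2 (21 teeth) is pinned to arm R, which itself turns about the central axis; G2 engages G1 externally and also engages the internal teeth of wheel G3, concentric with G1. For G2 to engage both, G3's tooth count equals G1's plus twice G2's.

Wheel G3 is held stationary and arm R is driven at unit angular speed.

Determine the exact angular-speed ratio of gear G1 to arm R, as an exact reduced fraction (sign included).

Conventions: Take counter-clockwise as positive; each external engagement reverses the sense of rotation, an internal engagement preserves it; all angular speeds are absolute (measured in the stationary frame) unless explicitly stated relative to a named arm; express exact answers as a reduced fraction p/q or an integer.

40/13

class = planetary set [G3 = 39+2·21 = 81; Willis about the carrier]
ring teeth: 39 + 2·21 = 81
39(ω_sun−ω_arm) = −81(ω_ring−ω_arm),  ω_ring = 0, ω_arm = 1
ω_sun = 1 − (81/39)(0−1) = 40/13
ω_out/ω_in = 40/13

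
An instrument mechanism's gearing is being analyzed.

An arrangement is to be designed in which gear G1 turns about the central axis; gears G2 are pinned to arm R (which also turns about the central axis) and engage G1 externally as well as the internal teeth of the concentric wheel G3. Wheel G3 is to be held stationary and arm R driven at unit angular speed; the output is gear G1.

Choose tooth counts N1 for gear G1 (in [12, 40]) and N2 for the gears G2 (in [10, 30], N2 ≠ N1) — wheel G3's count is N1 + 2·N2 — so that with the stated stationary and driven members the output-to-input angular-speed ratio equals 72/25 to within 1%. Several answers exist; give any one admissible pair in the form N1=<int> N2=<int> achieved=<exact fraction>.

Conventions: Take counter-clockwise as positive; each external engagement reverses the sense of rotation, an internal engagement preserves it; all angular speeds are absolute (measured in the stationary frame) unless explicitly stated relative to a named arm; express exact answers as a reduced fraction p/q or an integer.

N1=25 N2=11 achieved=72/25

topology: planetary set — design target 72/25, arm = carrier (Willis)
Willis with ω_ring = 0: ω_sun/ω_arm = (N1+N3)/N1; set equal to 72/25  ⇒  N3/N1 = 72/25 − 1 = 47/25
N3 = N1 + 2·N2  ⇒  N2/N1 = (N3/N1 − 1)/2 = (47/25 − 1)/2 = 11/25
smallest multiple with N1 ≥ 12 and N2 ≥ 10: k = 1  ⇒  N1 = 1·25 = 25, N2 = 1·11 = 11 (N1 ≤ 40, N2 ≤ 30, N2 ≠ N1 ✓), N3 = 25 + 2·11 = 47
check: (N1+N3)/N1 with N1 = 25, N3 = 47 gives 72/25; |achieved − target| = 0 ≤ 18/625 ✓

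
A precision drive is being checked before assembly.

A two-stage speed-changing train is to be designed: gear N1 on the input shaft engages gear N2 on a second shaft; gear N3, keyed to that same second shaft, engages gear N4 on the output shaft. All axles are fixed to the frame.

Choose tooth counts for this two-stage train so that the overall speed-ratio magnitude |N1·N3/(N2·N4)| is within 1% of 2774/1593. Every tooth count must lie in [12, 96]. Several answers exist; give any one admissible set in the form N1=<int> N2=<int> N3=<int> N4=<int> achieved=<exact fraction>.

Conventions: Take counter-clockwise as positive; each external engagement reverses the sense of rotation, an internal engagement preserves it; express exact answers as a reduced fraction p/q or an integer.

class = fixed-axis compound train [2-stage, 2774/1593 wanted]
target = 2774/1593 in lowest terms: an exact hit needs N1·N3 = k·2774 and N2·N4 = k·1593 for one integer k, every count in [12, 96]; additionally prefer no 1:1 stage (N1 ≠ N2, N3 ≠ N4)
k = 1: N1·N3 = 2774 = 38·73, N2·N4 = 1593 = 27·59
achieved = 38·73/(27·59) = 2774/1593; |achieved − target| = 0 ≤ 1387/79650 ✓

N1=38 N2=27 N3=73 N4=59 achieved=2774/1593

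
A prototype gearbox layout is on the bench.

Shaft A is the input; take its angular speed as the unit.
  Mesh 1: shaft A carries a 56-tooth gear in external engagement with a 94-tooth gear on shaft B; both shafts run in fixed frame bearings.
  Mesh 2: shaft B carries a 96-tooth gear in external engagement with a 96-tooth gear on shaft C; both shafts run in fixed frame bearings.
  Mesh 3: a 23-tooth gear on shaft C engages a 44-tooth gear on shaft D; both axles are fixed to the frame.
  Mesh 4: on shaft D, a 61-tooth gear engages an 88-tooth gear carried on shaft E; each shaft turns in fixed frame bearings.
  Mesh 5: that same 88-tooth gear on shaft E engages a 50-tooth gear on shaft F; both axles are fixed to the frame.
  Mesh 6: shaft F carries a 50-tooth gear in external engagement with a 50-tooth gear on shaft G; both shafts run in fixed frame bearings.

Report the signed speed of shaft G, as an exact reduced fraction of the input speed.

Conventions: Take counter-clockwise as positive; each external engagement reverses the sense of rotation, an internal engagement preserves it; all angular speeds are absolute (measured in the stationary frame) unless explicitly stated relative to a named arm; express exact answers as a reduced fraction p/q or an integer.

6-mesh fixed-axis compound train (all bearings frame-fixed)
mesh 1 [56T→94T]: |ω|/ω_in = 1×56/94 = 28/47, sense flips to −
mesh 2 [96T→96T]: |ω|/ω_in = (28/47)×96/96 = 28/47, sense flips to +
mesh 3 [23T→44T]: |ω|/ω_in = (28/47)×23/44 = 161/517, sense flips to −
mesh 4 [61T→88T]: |ω|/ω_in = (161/517)×61/88 = 9821/45496, sense flips to +
mesh 5 [88T→50T]: |ω|/ω_in = (9821/45496)×88/50 = 9821/25850, sense flips to −
mesh 6 [50T→50T]: |ω|/ω_in = (9821/25850)×50/50 = 9821/25850, sense flips to +
signed output speed (× input speed) = 9821/25850

9821/25850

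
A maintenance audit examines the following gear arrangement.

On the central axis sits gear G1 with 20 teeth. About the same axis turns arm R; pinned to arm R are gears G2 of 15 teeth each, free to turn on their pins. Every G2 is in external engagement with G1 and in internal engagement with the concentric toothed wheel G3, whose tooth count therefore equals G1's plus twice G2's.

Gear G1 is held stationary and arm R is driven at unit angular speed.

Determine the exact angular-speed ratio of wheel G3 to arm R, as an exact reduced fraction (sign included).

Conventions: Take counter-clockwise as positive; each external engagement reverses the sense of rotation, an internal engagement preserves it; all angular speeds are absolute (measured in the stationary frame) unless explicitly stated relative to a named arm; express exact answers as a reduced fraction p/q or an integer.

recognized (axles ride arm R): planetary set, 20/15/50 teeth
ring teeth: 20 + 2·15 = 50
20(ω_sun−ω_arm) = −50(ω_ring−ω_arm),  ω_sun = 0, ω_arm = 1
ω_ring = 1 − (20/50)(0−1) = 7/5
ω_out/ω_in = 7/5

7/5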